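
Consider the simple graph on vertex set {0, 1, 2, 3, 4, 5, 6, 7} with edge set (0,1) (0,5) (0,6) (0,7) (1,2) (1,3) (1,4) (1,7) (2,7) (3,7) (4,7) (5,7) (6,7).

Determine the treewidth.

2

A width-2 tree decomposition is:
Bags: B1 = {1, 4, 7}  B2 = {0, 1, 7}  B3 = {1, 2, 7}  B4 = {0, 6, 7}  B5 = {1, 3, 7}  B6 = {0, 5, 7}
Tree: B1–B2, B2–B3, B2–B4, B1–B5, B2–B6
Each bag holds 3 vertices, so the decomposition has width 2, which upper-bounds the treewidth. Conversely, {0, 1, 7} is a clique of size 3, and the vertices of any clique must share a bag in every tree decomposition; so some bag has ≥ 3 vertices and tw(G) ≥ 2. Hence tw(G) = 2 exactly.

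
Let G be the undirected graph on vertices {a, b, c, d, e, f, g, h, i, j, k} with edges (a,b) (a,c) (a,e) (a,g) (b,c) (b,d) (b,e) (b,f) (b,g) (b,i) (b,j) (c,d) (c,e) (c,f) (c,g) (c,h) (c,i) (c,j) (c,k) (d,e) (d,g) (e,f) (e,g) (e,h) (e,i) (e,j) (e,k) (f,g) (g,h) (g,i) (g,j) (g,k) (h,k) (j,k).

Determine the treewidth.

A width-4 tree decomposition is:
Bags: B1 = {b, c, e, g, j}  B2 = {b, c, d, e, g}  B3 = {b, c, e, f, g}  B4 = {b, c, e, g, i}  B5 = {c, e, g, j, k}  B6 = {a, b, c, e, g}  B7 = {c, e, g, h, k}
Tree: B1–B2, B2–B3, B2–B4, B1–B5, B3–B6, B5–B7
Each bag holds 5 vertices, so the decomposition has width 4, which upper-bounds the treewidth. On the other hand G contains the 5-clique {c, e, g, h, k}. A clique must lie in a single bag of any decomposition, so no decomposition can have width below 4. Therefore the treewidth is 4.

4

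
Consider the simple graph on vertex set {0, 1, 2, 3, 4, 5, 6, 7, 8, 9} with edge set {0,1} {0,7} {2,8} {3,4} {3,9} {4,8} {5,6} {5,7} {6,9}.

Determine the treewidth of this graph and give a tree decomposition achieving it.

Each bag holds 2 vertices, so the decomposition has width 1, which upper-bounds the treewidth. Any graph with an edge has treewidth ≥ 1, and G has the edge 2–8. Therefore the treewidth is 1.

Treewidth 1.
One such decomposition:
Bags: B1 = {2, 8}  B2 = {4, 8}  B3 = {3, 4}  B4 = {3, 9}  B5 = {6, 9}  B6 = {5, 6}  B7 = {5, 7}  B8 = {0, 7}  B9 = {0, 1}
Tree: B1–B2, B2–B3, B3–B4, B4–B5, B5–B6, B6–B7, B7–B8, B8–B9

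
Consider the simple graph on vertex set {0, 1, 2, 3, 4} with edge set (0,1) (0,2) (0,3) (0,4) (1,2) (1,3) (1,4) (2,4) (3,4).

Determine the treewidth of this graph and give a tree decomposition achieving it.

Every bag has size at most 4, so the width is 4 − 1 = 3 and tw(G) ≤ 3. On the other hand G contains the 4-clique {0, 1, 2, 4}. A clique must lie in a single bag of any decomposition, so no decomposition can have width below 3. The upper and lower bounds meet at 3, so that is the treewidth.

Treewidth 3.
One optimal decomposition is:
Bags: B1 = {0, 1, 3, 4}  B2 = {0, 1, 2, 4}
Tree: B1–B2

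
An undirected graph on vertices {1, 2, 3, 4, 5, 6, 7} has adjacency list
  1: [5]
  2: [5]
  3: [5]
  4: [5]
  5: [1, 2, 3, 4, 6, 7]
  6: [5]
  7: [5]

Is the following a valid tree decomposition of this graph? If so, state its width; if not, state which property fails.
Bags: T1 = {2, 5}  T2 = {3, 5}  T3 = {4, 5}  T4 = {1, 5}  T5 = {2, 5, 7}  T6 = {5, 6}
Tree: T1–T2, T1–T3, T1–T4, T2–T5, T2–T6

No — bags containing vertex 2 are not connected in the tree.

A tree decomposition must satisfy three properties: every vertex lies in some bag; for every edge, both endpoints lie together in some bag; and for every vertex, the bags containing it form a connected subtree. Here bags containing vertex 2 are not connected in the tree, so the decomposition is invalid.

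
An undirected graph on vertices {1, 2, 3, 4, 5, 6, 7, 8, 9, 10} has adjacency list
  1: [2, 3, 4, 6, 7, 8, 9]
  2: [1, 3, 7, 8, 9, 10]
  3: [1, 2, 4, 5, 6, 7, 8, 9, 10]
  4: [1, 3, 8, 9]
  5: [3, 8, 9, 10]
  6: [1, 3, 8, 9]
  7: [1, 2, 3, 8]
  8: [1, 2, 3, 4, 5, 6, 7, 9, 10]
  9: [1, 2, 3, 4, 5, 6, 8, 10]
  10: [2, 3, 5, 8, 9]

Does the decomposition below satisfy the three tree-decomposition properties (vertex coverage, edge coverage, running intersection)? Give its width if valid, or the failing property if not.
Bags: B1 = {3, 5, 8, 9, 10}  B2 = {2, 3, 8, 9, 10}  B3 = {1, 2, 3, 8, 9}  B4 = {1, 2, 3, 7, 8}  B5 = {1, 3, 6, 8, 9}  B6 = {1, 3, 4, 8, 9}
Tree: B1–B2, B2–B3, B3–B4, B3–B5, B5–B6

Checking the three conditions: (i) the bags cover all of {1, 2, 3, 4, 5, 6, 7, 8, 9, 10}; (ii) for each edge, some bag contains both endpoints; (iii) the bags containing any fixed vertex form a subtree. All hold, so the decomposition is valid with width 5 − 1 = 4.

Yes; width 4.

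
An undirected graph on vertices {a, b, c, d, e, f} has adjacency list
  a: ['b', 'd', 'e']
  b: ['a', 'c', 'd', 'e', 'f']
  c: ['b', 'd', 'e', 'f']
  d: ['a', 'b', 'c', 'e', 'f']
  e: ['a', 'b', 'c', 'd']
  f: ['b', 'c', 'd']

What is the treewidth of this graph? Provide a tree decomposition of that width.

Treewidth 3.
Bags: B1 = {a, b, d, e}  B2 = {b, c, d, e}  B3 = {b, c, d, f}
Tree: B1–B2, B2–B3

Every bag has size at most 4, so the width is 4 − 1 = 3 and tw(G) ≤ 3. On the other hand G contains the 4-clique {b, c, d, e}. A clique must lie in a single bag of any decomposition, so no decomposition can have width below 3. Therefore the treewidth is 3.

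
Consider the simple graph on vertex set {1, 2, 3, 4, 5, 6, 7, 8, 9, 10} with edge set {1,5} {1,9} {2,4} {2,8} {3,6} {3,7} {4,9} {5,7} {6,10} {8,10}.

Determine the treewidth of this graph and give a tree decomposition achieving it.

Treewidth 2.
One optimal decomposition is:
Bags: B1 = {3, 6, 10}  B2 = {3, 8, 10}  B3 = {2, 3, 8}  B4 = {2, 3, 4}  B5 = {3, 4, 9}  B6 = {1, 3, 9}  B7 = {1, 3, 5}  B8 = {3, 5, 7}
Tree: B1–B2, B2–B3, B3–B4, B4–B5, B5–B6, B6–B7, B7–B8

Every bag has size at most 3, so the width is 3 − 1 = 2 and tw(G) ≤ 2. For the lower bound, G contains the cycle 3–6–10–8–2–4–9–1–5–7–3, so G is not a forest; only forests have treewidth ≤ 1, hence tw(G) ≥ 2. The upper and lower bounds meet at 2, so that is the treewidth.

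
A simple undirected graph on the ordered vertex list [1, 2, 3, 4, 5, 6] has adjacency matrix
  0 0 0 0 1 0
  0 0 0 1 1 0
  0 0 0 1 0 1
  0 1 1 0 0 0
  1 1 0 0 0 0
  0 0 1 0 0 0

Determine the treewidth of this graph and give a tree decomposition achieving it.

Treewidth 1.
Bags: B1 = {1, 5}  B2 = {2, 5}  B3 = {2, 4}  B4 = {3, 4}  B5 = {3, 6}
Tree: B1–B2, B2–B3, B3–B4, B4–B5

The largest bag has 2 vertices, giving width 1; this decomposition certifies tw(G) ≤ 1. Since G has at least one edge (e.g. 1–5), it is not an edgeless graph, so tw(G) ≥ 1. Hence tw(G) = 1 exactly.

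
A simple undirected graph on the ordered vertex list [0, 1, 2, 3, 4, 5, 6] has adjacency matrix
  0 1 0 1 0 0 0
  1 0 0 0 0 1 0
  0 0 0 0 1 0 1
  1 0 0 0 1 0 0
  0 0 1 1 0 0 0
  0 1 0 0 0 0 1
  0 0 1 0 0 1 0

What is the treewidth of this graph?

A width-2 tree decomposition is:
Bags: B1 = {0, 3, 4}  B2 = {0, 2, 4}  B3 = {0, 2, 6}  B4 = {0, 5, 6}  B5 = {0, 1, 5}
Tree: B1–B2, B2–B3, B3–B4, B4–B5
Every bag has size at most 3, so the width is 3 − 1 = 2 and tw(G) ≤ 2. Since 0–3–4–2–6–5–1–0 is a cycle in G, G is not acyclic. Forests are exactly the graphs of treewidth ≤ 1, so tw(G) ≥ 2. The upper and lower bounds meet at 2, so that is the treewidth.

2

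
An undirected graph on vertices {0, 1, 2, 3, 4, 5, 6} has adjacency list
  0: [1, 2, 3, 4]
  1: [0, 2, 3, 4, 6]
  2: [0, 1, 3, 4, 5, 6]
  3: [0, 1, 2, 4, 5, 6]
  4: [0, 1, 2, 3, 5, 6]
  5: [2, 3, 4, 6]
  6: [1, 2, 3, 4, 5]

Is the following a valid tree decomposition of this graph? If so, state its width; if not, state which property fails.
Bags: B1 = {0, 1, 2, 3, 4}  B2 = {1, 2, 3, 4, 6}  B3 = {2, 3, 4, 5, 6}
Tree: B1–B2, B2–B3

Yes; width 4.

Vertex coverage: the bags together contain {0, 1, 2, 3, 4, 5, 6}, the full vertex set. Edge coverage: each edge of G has both endpoints in at least one bag. Running intersection: for every vertex, the bags containing it form a connected subtree. All three properties hold, so this is a valid tree decomposition of width max|bag| − 1 = 4, and hence tw(G) ≤ 4.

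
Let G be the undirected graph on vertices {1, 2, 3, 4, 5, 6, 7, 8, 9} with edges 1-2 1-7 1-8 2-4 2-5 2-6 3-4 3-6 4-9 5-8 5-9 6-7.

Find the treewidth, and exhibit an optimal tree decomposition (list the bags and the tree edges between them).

Every bag has size at most 4, so the width is 4 − 1 = 3 and tw(G) ≤ 3. For the lower bound: the 4 vertex sets {3,4,9}, {5}, {2}, {1,6,7,8} are disjoint, each induces a connected subgraph, and every pair is joined by at least one edge of G. Contracting each set to a single vertex therefore yields K_{4} as a minor, and since treewidth is minor-monotone, tw(G) ≥ tw(K_{4}) = 3. Therefore the treewidth is 3.

Treewidth 3.
One such decomposition:
Bags: B1 = {3, 4, 5, 9}  B2 = {2, 3, 4, 5}  B3 = {2, 3, 5, 6}  B4 = {2, 5, 6, 8}  B5 = {1, 2, 6, 8}  B6 = {1, 6, 7, 8}
Tree: B1–B2, B2–B3, B3–B4, B4–B5, B5–B6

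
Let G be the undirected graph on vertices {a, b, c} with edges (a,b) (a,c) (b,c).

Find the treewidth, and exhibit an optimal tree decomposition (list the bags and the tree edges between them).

Treewidth 2.
One optimal decomposition is:
Bags: B1 = {a, b, c}
Tree: (single bag)

A single bag containing all 3 vertices is trivially a valid decomposition of width 2. On the other hand G contains the 3-clique {a, b, c}. A clique must lie in a single bag of any decomposition, so no decomposition can have width below 2. The upper and lower bounds meet at 2, so that is the treewidth.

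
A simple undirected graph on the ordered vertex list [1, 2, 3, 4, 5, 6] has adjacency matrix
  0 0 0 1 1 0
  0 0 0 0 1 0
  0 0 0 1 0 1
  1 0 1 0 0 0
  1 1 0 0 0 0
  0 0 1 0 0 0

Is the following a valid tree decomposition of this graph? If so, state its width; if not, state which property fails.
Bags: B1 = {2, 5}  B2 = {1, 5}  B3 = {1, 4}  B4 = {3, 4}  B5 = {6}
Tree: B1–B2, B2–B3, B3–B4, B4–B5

No — edge (3,6) lies in no bag.

A tree decomposition must satisfy three properties: every vertex lies in some bag; for every edge, both endpoints lie together in some bag; and for every vertex, the bags containing it form a connected subtree. Here edge (3,6) lies in no bag, so the decomposition is invalid.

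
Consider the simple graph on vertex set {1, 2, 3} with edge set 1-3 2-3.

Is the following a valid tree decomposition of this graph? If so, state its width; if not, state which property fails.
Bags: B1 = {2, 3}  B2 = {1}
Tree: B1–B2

A tree decomposition must satisfy three properties: every vertex lies in some bag; for every edge, both endpoints lie together in some bag; and for every vertex, the bags containing it form a connected subtree. Here edge (3,1) lies in no bag, so the decomposition is invalid.

No — edge (3,1) lies in no bag.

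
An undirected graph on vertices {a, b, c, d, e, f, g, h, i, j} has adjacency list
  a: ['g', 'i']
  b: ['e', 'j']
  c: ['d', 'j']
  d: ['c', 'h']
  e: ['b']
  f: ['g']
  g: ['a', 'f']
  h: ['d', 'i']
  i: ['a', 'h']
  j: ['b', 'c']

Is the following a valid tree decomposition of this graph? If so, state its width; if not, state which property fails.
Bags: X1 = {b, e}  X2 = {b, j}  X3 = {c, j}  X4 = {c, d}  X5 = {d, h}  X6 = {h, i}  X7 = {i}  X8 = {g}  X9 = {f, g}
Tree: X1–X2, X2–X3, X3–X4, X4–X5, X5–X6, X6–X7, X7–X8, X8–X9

A tree decomposition must satisfy three properties: every vertex lies in some bag; for every edge, both endpoints lie together in some bag; and for every vertex, the bags containing it form a connected subtree. Here vertex a appears in no bag, so the decomposition is invalid.

No — vertex a appears in no bag.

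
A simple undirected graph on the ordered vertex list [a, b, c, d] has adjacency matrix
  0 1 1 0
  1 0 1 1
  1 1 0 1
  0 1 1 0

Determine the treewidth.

2

A width-2 tree decomposition is:
Bags: B1 = {b, c, d}  B2 = {a, b, c}
Tree: B1–B2
Each bag holds 3 vertices, so the decomposition has width 2, which upper-bounds the treewidth. For the lower bound, the 3 vertices {b, c, d} are pairwise adjacent, and any tree decomposition puts a clique entirely inside one bag — forcing width ≥ 2. Hence tw(G) = 2 exactly.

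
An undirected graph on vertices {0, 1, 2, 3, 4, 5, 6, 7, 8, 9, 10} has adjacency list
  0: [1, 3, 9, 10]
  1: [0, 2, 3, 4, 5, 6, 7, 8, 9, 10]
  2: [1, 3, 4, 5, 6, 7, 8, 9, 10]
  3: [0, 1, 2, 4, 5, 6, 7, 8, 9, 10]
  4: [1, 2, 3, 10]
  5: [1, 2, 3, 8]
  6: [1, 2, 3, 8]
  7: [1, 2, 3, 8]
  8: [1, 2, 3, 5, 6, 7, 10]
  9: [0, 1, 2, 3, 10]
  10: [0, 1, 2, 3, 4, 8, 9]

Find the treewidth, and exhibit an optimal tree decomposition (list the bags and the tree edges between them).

Treewidth 4.
One such decomposition:
Bags: B1 = {1, 2, 3, 4, 10}  B2 = {1, 2, 3, 8, 10}  B3 = {1, 2, 3, 9, 10}  B4 = {1, 2, 3, 6, 8}  B5 = {1, 2, 3, 7, 8}  B6 = {0, 1, 3, 9, 10}  B7 = {1, 2, 3, 5, 8}
Tree: B1–B2, B1–B3, B2–B4, B2–B5, B3–B6, B5–B7

Every bag has size at most 5, so the width is 5 − 1 = 4 and tw(G) ≤ 4. For the lower bound, the 5 vertices {0, 1, 3, 9, 10} are pairwise adjacent, and any tree decomposition puts a clique entirely inside one bag — forcing width ≥ 4. Combining the bounds, tw(G) = 4.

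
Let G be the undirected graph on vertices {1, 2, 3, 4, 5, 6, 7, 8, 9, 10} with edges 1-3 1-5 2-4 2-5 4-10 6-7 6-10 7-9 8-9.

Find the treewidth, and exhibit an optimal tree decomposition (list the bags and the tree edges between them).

Each bag holds 2 vertices, so the decomposition has width 1, which upper-bounds the treewidth. Any graph with an edge has treewidth ≥ 1, and G has the edge 8–9. Therefore the treewidth is 1.

Treewidth 1.
Bags: B1 = {8, 9}  B2 = {7, 9}  B3 = {6, 7}  B4 = {6, 10}  B5 = {4, 10}  B6 = {2, 4}  B7 = {2, 5}  B8 = {1, 5}  B9 = {1, 3}
Tree: B1–B2, B2–B3, B3–B4, B4–B5, B5–B6, B6–B7, B7–B8, B8–B9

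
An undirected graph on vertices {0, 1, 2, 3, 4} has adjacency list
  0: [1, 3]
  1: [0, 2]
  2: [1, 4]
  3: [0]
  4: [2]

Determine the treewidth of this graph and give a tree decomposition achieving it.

Treewidth 1.
Bags: B1 = {0, 3}  B2 = {0, 1}  B3 = {1, 2}  B4 = {2, 4}
Tree: B1–B2, B2–B3, B3–B4

The largest bag has 2 vertices, giving width 1; this decomposition certifies tw(G) ≤ 1. Since G has at least one edge (e.g. 3–0), it is not an edgeless graph, so tw(G) ≥ 1. Therefore the treewidth is 1.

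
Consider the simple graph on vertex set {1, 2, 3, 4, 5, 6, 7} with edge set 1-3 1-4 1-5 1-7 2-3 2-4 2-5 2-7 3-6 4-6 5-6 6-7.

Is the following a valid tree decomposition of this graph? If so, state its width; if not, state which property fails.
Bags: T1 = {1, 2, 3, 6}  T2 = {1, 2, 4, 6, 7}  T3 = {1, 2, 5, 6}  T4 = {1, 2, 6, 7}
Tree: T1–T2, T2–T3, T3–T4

No — bags containing vertex 7 are not connected in the tree.

A tree decomposition must satisfy three properties: every vertex lies in some bag; for every edge, both endpoints lie together in some bag; and for every vertex, the bags containing it form a connected subtree. Here bags containing vertex 7 are not connected in the tree, so the decomposition is invalid.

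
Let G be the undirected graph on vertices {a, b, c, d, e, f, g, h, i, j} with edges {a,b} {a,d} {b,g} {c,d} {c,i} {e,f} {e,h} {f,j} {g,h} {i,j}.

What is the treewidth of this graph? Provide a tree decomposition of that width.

Treewidth 2.
One such decomposition:
Bags: B1 = {a, b, d}  B2 = {b, d, g}  B3 = {d, g, h}  B4 = {d, e, h}  B5 = {d, e, f}  B6 = {d, f, j}  B7 = {d, i, j}  B8 = {c, d, i}
Tree: B1–B2, B2–B3, B3–B4, B4–B5, B5–B6, B6–B7, B7–B8

The largest bag has 3 vertices, giving width 2; this decomposition certifies tw(G) ≤ 2. Since d–a–b–g–h–e–f–j–i–c–d is a cycle in G, G is not acyclic. Forests are exactly the graphs of treewidth ≤ 1, so tw(G) ≥ 2. Hence tw(G) = 2 exactly.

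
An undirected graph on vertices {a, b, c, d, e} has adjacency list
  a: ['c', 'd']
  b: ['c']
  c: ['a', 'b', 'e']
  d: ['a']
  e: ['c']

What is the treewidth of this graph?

A width-1 tree decomposition is:
Bags: B1 = {a, c}  B2 = {c, e}  B3 = {a, d}  B4 = {b, c}
Tree: B1–B2, B1–B3, B1–B4
The largest bag has 2 vertices, giving width 1; this decomposition certifies tw(G) ≤ 1. Any graph with an edge has treewidth ≥ 1, and G has the edge a–c. The upper and lower bounds meet at 1, so that is the treewidth.

1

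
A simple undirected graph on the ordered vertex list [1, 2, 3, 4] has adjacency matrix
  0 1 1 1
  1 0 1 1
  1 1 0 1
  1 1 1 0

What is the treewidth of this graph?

3

A width-3 tree decomposition is:
Bags: B1 = {1, 2, 3, 4}
Tree: (single bag)
With just one bag of size 4, the width is 4 − 1 = 3, so tw(G) ≤ 3. Conversely, {1, 2, 3, 4} is a clique of size 4, and the vertices of any clique must share a bag in every tree decomposition; so some bag has ≥ 4 vertices and tw(G) ≥ 3. Combining the bounds, tw(G) = 3.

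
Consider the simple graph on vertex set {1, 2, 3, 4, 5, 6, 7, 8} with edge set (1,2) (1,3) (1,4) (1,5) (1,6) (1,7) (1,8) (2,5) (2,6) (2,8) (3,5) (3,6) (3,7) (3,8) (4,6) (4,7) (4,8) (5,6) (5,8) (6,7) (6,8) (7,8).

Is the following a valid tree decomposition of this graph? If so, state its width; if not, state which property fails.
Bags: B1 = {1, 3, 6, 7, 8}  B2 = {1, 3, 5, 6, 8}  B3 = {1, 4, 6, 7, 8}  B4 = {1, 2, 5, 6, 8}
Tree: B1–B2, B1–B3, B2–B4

Yes; width 4.

Checking the three conditions: (i) the bags cover all of {1, 2, 3, 4, 5, 6, 7, 8}; (ii) for each edge, some bag contains both endpoints; (iii) the bags containing any fixed vertex form a subtree. All hold, so the decomposition is valid with width 5 − 1 = 4.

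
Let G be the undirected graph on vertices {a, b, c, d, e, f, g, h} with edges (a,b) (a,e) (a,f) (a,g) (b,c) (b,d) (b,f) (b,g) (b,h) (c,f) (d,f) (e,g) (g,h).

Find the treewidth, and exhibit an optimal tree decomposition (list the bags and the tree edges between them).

Treewidth 2.
One optimal decomposition is:
Bags: B1 = {a, b, g}  B2 = {b, g, h}  B3 = {a, b, f}  B4 = {a, e, g}  B5 = {b, d, f}  B6 = {b, c, f}
Tree: B1–B2, B1–B3, B1–B4, B3–B5, B5–B6

The largest bag has 3 vertices, giving width 2; this decomposition certifies tw(G) ≤ 2. On the other hand G contains the 3-clique {a, e, g}. A clique must lie in a single bag of any decomposition, so no decomposition can have width below 2. The upper and lower bounds meet at 2, so that is the treewidth.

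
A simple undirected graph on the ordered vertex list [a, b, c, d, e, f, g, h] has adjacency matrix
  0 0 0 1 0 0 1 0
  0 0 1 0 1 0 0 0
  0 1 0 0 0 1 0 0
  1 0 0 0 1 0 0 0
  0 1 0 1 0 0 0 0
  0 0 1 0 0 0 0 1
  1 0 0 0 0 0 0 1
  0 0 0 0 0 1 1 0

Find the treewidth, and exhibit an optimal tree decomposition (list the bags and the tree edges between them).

Treewidth 2.
One optimal decomposition is:
Bags: B1 = {a, d, e}  B2 = {a, b, e}  B3 = {a, b, c}  B4 = {a, c, f}  B5 = {a, f, h}  B6 = {a, g, h}
Tree: B1–B2, B2–B3, B3–B4, B4–B5, B5–B6

Every bag has size at most 3, so the width is 3 − 1 = 2 and tw(G) ≤ 2. For the lower bound, G contains the cycle a–d–e–b–c–f–h–g–a, so G is not a forest; only forests have treewidth ≤ 1, hence tw(G) ≥ 2. Therefore the treewidth is 2.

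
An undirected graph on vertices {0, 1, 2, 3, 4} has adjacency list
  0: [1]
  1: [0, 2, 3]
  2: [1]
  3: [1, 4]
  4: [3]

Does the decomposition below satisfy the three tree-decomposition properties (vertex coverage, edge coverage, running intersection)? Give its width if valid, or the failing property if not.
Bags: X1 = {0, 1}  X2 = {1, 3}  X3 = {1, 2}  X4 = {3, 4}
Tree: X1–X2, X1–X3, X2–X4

Every vertex of G appears in some bag (union = {0, 1, 2, 3, 4}); every edge is covered by a bag; and for each vertex v the set of bags containing v is connected in the bag tree. The decomposition is therefore valid. The largest bag has 2 vertices, so the width is 1.

Yes; width 1.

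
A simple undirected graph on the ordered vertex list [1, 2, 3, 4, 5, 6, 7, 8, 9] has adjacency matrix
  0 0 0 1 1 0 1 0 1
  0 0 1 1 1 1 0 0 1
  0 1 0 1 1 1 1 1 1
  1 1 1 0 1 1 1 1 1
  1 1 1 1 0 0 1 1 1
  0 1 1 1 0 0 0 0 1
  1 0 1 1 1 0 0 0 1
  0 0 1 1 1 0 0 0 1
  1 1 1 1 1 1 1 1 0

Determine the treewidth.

4

A width-4 tree decomposition is:
Bags: B1 = {1, 4, 5, 7, 9}  B2 = {3, 4, 5, 7, 9}  B3 = {3, 4, 5, 8, 9}  B4 = {2, 3, 4, 5, 9}  B5 = {2, 3, 4, 6, 9}
Tree: B1–B2, B2–B3, B3–B4, B4–B5
Each bag holds 5 vertices, so the decomposition has width 4, which upper-bounds the treewidth. On the other hand G contains the 5-clique {1, 4, 5, 7, 9}. A clique must lie in a single bag of any decomposition, so no decomposition can have width below 4. Combining the bounds, tw(G) = 4.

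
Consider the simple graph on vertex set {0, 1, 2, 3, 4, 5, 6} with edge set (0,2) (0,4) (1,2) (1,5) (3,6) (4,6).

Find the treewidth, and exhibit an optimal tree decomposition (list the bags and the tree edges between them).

Treewidth 1.
One such decomposition:
Bags: B1 = {3, 6}  B2 = {4, 6}  B3 = {0, 4}  B4 = {0, 2}  B5 = {1, 2}  B6 = {1, 5}
Tree: B1–B2, B2–B3, B3–B4, B4–B5, B5–B6

Every bag has size at most 2, so the width is 2 − 1 = 1 and tw(G) ≤ 1. Since G has at least one edge (e.g. 3–6), it is not an edgeless graph, so tw(G) ≥ 1. The upper and lower bounds meet at 1, so that is the treewidth.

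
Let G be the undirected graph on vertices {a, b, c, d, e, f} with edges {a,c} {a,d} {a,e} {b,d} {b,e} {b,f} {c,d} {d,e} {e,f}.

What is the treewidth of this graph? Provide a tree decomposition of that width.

The largest bag has 3 vertices, giving width 2; this decomposition certifies tw(G) ≤ 2. On the other hand G contains the 3-clique {a, d, e}. A clique must lie in a single bag of any decomposition, so no decomposition can have width below 2. Hence tw(G) = 2 exactly.

Treewidth 2.
Bags: B1 = {b, e, f}  B2 = {b, d, e}  B3 = {a, d, e}  B4 = {a, c, d}
Tree: B1–B2, B2–B3, B3–B4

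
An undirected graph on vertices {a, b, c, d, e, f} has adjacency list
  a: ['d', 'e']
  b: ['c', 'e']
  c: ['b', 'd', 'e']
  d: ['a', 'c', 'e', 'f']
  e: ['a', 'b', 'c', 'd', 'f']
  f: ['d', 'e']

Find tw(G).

A width-2 tree decomposition is:
Bags: B1 = {c, d, e}  B2 = {a, d, e}  B3 = {b, c, e}  B4 = {d, e, f}
Tree: B1–B2, B1–B3, B1–B4
Each bag holds 3 vertices, so the decomposition has width 2, which upper-bounds the treewidth. On the other hand G contains the 3-clique {a, d, e}. A clique must lie in a single bag of any decomposition, so no decomposition can have width below 2. The upper and lower bounds meet at 2, so that is the treewidth.

2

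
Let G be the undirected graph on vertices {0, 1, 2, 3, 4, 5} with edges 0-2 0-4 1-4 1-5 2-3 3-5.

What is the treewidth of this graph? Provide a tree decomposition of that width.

The largest bag has 3 vertices, giving width 2; this decomposition certifies tw(G) ≤ 2. The edges 2–0–4–1–5–3–2 form a cycle, so G is not a tree and its treewidth is at least 2. Hence tw(G) = 2 exactly.

Treewidth 2.
One such decomposition:
Bags: B1 = {0, 2, 4}  B2 = {1, 2, 4}  B3 = {1, 2, 5}  B4 = {2, 3, 5}
Tree: B1–B2, B2–B3, B3–B4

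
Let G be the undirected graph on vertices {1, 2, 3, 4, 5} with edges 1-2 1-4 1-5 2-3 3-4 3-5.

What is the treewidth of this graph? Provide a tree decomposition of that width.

Every bag has size at most 3, so the width is 3 − 1 = 2 and tw(G) ≤ 2. The edges 2–1–5–3–2 form a cycle, so G is not a tree and its treewidth is at least 2. Combining the bounds, tw(G) = 2.

Treewidth 2.
Bags: B1 = {1, 2, 3}  B2 = {1, 3, 5}  B3 = {1, 3, 4}
Tree: B1–B2, B2–B3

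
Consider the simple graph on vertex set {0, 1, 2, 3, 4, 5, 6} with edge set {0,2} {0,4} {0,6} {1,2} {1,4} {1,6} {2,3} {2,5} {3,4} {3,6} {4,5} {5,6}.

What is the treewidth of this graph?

A width-3 tree decomposition is:
Bags: B1 = {2, 3, 4, 6}  B2 = {1, 2, 4, 6}  B3 = {2, 4, 5, 6}  B4 = {0, 2, 4, 6}
Tree: B1–B2, B2–B3, B3–B4
The largest bag has 4 vertices, giving width 3; this decomposition certifies tw(G) ≤ 3. For the lower bound: the 4 vertex sets {3,6}, {1,4}, {2}, {5} are disjoint, each induces a connected subgraph, and every pair is joined by at least one edge of G. Contracting each set to a single vertex therefore yields K_{4} as a minor, and since treewidth is minor-monotone, tw(G) ≥ tw(K_{4}) = 3. Combining the bounds, tw(G) = 3.

3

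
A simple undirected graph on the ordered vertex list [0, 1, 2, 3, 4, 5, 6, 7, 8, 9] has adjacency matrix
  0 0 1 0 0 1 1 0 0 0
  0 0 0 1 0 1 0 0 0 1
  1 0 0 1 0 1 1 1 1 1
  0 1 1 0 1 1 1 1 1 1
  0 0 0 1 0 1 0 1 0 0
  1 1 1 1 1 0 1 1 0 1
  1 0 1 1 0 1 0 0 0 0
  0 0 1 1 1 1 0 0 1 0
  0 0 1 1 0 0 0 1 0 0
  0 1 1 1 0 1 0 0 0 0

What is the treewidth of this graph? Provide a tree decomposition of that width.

Treewidth 3.
One optimal decomposition is:
Bags: B1 = {2, 3, 5, 6}  B2 = {2, 3, 5, 7}  B3 = {3, 4, 5, 7}  B4 = {2, 3, 7, 8}  B5 = {2, 3, 5, 9}  B6 = {1, 3, 5, 9}  B7 = {0, 2, 5, 6}
Tree: B1–B2, B2–B3, B2–B4, B1–B5, B5–B6, B1–B7

The largest bag has 4 vertices, giving width 3; this decomposition certifies tw(G) ≤ 3. Conversely, {0, 2, 5, 6} is a clique of size 4, and the vertices of any clique must share a bag in every tree decomposition; so some bag has ≥ 4 vertices and tw(G) ≥ 3. The upper and lower bounds meet at 3, so that is the treewidth.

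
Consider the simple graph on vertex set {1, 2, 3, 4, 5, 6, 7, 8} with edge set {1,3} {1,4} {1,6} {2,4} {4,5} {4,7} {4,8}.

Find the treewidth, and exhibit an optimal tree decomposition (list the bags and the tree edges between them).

Treewidth 1.
Bags: B1 = {1, 6}  B2 = {1, 4}  B3 = {1, 3}  B4 = {2, 4}  B5 = {4, 5}  B6 = {4, 8}  B7 = {4, 7}
Tree: B1–B2, B1–B3, B2–B4, B2–B5, B5–B6, B2–B7

Each bag holds 2 vertices, so the decomposition has width 1, which upper-bounds the treewidth. Since G has at least one edge (e.g. 1–6), it is not an edgeless graph, so tw(G) ≥ 1. Hence tw(G) = 1 exactly.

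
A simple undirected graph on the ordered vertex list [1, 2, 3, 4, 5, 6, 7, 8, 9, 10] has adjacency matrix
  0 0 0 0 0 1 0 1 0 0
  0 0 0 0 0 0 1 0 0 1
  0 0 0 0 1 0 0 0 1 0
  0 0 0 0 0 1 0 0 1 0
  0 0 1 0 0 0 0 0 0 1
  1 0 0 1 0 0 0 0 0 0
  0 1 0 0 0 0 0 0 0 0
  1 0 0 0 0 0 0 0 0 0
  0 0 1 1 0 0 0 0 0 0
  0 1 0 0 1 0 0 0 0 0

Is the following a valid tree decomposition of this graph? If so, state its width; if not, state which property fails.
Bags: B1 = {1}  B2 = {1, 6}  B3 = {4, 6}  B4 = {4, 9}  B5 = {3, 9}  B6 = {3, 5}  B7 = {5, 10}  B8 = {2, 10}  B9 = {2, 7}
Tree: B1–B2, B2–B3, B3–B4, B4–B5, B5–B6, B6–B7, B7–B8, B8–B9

A tree decomposition must satisfy three properties: every vertex lies in some bag; for every edge, both endpoints lie together in some bag; and for every vertex, the bags containing it form a connected subtree. Here vertex 8 appears in no bag, so the decomposition is invalid.

No — vertex 8 appears in no bag.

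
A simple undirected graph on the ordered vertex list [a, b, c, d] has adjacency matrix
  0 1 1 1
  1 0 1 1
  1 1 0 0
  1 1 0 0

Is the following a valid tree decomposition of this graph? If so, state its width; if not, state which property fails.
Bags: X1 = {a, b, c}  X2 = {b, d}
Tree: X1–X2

No — edge (a,d) lies in no bag.

A tree decomposition must satisfy three properties: every vertex lies in some bag; for every edge, both endpoints lie together in some bag; and for every vertex, the bags containing it form a connected subtree. Here edge (a,d) lies in no bag, so the decomposition is invalid.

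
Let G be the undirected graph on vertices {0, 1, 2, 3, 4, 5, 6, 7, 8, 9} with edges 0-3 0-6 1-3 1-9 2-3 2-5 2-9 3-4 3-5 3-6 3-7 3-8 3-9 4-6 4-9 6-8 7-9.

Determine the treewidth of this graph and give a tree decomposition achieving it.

Each bag holds 3 vertices, so the decomposition has width 2, which upper-bounds the treewidth. Conversely, {0, 3, 6} is a clique of size 3, and the vertices of any clique must share a bag in every tree decomposition; so some bag has ≥ 3 vertices and tw(G) ≥ 2. The upper and lower bounds meet at 2, so that is the treewidth.

Treewidth 2.
One such decomposition:
Bags: B1 = {3, 4, 9}  B2 = {3, 4, 6}  B3 = {1, 3, 9}  B4 = {3, 7, 9}  B5 = {0, 3, 6}  B6 = {2, 3, 9}  B7 = {3, 6, 8}  B8 = {2, 3, 5}
Tree: B1–B2, B1–B3, B1–B4, B2–B5, B4–B6, B5–B7, B6–B8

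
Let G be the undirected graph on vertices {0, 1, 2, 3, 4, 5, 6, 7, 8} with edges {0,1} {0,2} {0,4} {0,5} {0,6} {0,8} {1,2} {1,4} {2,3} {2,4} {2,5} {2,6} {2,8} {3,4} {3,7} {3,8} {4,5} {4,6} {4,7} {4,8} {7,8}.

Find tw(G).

3

A width-3 tree decomposition is:
Bags: B1 = {2, 3, 4, 8}  B2 = {0, 2, 4, 8}  B3 = {0, 1, 2, 4}  B4 = {3, 4, 7, 8}  B5 = {0, 2, 4, 6}  B6 = {0, 2, 4, 5}
Tree: B1–B2, B2–B3, B1–B4, B2–B5, B5–B6
Each bag holds 4 vertices, so the decomposition has width 3, which upper-bounds the treewidth. Conversely, {0, 2, 4, 8} is a clique of size 4, and the vertices of any clique must share a bag in every tree decomposition; so some bag has ≥ 4 vertices and tw(G) ≥ 3. Combining the bounds, tw(G) = 3.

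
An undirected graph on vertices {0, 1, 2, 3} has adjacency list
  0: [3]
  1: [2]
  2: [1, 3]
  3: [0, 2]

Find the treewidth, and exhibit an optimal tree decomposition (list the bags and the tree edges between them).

Treewidth 1.
One optimal decomposition is:
Bags: B1 = {0, 3}  B2 = {2, 3}  B3 = {1, 2}
Tree: B1–B2, B2–B3

Every bag has size at most 2, so the width is 2 − 1 = 1 and tw(G) ≤ 1. Since G has at least one edge (e.g. 0–3), it is not an edgeless graph, so tw(G) ≥ 1. Combining the bounds, tw(G) = 1.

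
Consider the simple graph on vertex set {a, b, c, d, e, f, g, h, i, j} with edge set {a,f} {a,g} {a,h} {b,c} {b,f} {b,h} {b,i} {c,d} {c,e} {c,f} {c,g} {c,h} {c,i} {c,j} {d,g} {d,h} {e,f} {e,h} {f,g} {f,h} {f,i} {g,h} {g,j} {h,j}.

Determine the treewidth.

3

A width-3 tree decomposition is:
Bags: B1 = {c, f, g, h}  B2 = {c, d, g, h}  B3 = {a, f, g, h}  B4 = {c, e, f, h}  B5 = {b, c, f, h}  B6 = {b, c, f, i}  B7 = {c, g, h, j}
Tree: B1–B2, B1–B3, B1–B4, B1–B5, B5–B6, B2–B7
The largest bag has 4 vertices, giving width 3; this decomposition certifies tw(G) ≤ 3. Conversely, {c, d, g, h} is a clique of size 4, and the vertices of any clique must share a bag in every tree decomposition; so some bag has ≥ 4 vertices and tw(G) ≥ 3. The upper and lower bounds meet at 3, so that is the treewidth.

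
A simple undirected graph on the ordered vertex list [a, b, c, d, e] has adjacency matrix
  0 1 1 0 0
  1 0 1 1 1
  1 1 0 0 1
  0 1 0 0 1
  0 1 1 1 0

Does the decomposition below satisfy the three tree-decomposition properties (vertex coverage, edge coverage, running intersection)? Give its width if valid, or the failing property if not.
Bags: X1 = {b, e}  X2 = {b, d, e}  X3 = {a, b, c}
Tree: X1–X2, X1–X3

A tree decomposition must satisfy three properties: every vertex lies in some bag; for every edge, both endpoints lie together in some bag; and for every vertex, the bags containing it form a connected subtree. Here edge (c,e) lies in no bag, so the decomposition is invalid.

No — edge (c,e) lies in no bag.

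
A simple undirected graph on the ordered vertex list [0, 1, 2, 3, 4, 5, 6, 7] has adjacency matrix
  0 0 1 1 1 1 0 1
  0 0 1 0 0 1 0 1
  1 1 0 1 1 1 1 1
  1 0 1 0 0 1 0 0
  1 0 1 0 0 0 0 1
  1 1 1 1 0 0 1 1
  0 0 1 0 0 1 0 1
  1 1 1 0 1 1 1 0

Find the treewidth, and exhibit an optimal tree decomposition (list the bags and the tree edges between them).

Treewidth 3.
One optimal decomposition is:
Bags: B1 = {0, 2, 5, 7}  B2 = {0, 2, 3, 5}  B3 = {1, 2, 5, 7}  B4 = {2, 5, 6, 7}  B5 = {0, 2, 4, 7}
Tree: B1–B2, B1–B3, B1–B4, B1–B5

Each bag holds 4 vertices, so the decomposition has width 3, which upper-bounds the treewidth. On the other hand G contains the 4-clique {0, 2, 4, 7}. A clique must lie in a single bag of any decomposition, so no decomposition can have width below 3. Therefore the treewidth is 3.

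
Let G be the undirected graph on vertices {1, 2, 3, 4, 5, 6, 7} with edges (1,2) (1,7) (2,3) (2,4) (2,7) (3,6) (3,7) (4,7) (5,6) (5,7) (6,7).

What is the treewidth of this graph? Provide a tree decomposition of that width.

The largest bag has 3 vertices, giving width 2; this decomposition certifies tw(G) ≤ 2. On the other hand G contains the 3-clique {1, 2, 7}. A clique must lie in a single bag of any decomposition, so no decomposition can have width below 2. The upper and lower bounds meet at 2, so that is the treewidth.

Treewidth 2.
Bags: B1 = {3, 6, 7}  B2 = {5, 6, 7}  B3 = {2, 3, 7}  B4 = {2, 4, 7}  B5 = {1, 2, 7}
Tree: B1–B2, B1–B3, B3–B4, B4–B5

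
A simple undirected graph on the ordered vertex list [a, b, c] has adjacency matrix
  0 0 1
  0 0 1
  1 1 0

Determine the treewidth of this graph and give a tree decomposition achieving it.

Treewidth 1.
Bags: B1 = {b, c}  B2 = {a, c}
Tree: B1–B2

Every bag has size at most 2, so the width is 2 − 1 = 1 and tw(G) ≤ 1. G has an edge, so its treewidth is at least 1. Therefore the treewidth is 1.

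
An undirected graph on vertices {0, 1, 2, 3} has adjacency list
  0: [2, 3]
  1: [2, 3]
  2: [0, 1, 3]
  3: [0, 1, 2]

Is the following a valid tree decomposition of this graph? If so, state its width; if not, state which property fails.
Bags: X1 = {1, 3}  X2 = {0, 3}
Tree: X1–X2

No — vertex 2 appears in no bag.

A tree decomposition must satisfy three properties: every vertex lies in some bag; for every edge, both endpoints lie together in some bag; and for every vertex, the bags containing it form a connected subtree. Here vertex 2 appears in no bag, so the decomposition is invalid.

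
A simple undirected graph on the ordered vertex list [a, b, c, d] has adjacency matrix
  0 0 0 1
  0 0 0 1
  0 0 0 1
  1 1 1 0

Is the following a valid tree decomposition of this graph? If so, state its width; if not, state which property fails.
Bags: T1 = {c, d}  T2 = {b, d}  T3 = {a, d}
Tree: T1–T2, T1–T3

Yes; width 1.

Checking the three conditions: (i) the bags cover all of {a, b, c, d}; (ii) for each edge, some bag contains both endpoints; (iii) the bags containing any fixed vertex form a subtree. All hold, so the decomposition is valid with width 2 − 1 = 1.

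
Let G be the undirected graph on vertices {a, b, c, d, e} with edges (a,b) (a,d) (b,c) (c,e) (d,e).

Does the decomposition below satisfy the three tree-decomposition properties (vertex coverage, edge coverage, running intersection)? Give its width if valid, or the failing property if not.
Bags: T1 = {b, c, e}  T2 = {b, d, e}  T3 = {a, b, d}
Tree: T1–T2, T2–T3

Vertex coverage: the bags together contain {a, b, c, d, e}, the full vertex set. Edge coverage: each edge of G has both endpoints in at least one bag. Running intersection: for every vertex, the bags containing it form a connected subtree. All three properties hold, so this is a valid tree decomposition of width max|bag| − 1 = 2, and hence tw(G) ≤ 2.

Yes; width 2.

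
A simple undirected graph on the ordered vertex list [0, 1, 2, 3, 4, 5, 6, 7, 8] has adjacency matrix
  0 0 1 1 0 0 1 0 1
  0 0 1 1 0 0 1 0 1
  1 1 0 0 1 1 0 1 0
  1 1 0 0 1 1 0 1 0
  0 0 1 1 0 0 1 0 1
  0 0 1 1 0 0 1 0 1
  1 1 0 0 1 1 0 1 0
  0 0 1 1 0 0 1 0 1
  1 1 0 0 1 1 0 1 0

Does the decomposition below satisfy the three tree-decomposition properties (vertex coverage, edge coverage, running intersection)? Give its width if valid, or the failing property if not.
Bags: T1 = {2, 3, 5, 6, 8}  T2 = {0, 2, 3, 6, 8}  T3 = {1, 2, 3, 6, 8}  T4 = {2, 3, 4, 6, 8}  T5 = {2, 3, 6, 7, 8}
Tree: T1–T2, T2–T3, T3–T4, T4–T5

Yes; width 4.

Vertex coverage: the bags together contain {0, 1, 2, 3, 4, 5, 6, 7, 8}, the full vertex set. Edge coverage: each edge of G has both endpoints in at least one bag. Running intersection: for every vertex, the bags containing it form a connected subtree. All three properties hold, so this is a valid tree decomposition of width max|bag| − 1 = 4, and hence tw(G) ≤ 4.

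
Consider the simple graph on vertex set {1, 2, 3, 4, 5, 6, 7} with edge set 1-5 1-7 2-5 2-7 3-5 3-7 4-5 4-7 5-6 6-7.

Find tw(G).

2

A width-2 tree decomposition is:
Bags: B1 = {3, 5, 7}  B2 = {2, 5, 7}  B3 = {5, 6, 7}  B4 = {1, 5, 7}  B5 = {4, 5, 7}
Tree: B1–B2, B2–B3, B3–B4, B4–B5
Every bag has size at most 3, so the width is 3 − 1 = 2 and tw(G) ≤ 2. The edges 5–3–7–2–5 form a cycle, so G is not a tree and its treewidth is at least 2. Therefore the treewidth is 2.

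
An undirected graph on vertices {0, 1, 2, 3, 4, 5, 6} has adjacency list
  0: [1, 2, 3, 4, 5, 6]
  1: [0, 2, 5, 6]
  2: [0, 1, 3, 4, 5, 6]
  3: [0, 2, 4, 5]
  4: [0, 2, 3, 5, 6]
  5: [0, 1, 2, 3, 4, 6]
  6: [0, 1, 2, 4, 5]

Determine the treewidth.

4

A width-4 tree decomposition is:
Bags: B1 = {0, 2, 4, 5, 6}  B2 = {0, 2, 3, 4, 5}  B3 = {0, 1, 2, 5, 6}
Tree: B1–B2, B1–B3
Every bag has size at most 5, so the width is 5 − 1 = 4 and tw(G) ≤ 4. Conversely, {0, 1, 2, 5, 6} is a clique of size 5, and the vertices of any clique must share a bag in every tree decomposition; so some bag has ≥ 5 vertices and tw(G) ≥ 4. Therefore the treewidth is 4.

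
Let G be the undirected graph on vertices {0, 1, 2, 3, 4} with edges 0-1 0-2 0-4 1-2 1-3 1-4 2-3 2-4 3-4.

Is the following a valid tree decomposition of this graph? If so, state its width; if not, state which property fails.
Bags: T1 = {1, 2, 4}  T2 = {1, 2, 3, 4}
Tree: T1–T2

No — vertex 0 appears in no bag.

A tree decomposition must satisfy three properties: every vertex lies in some bag; for every edge, both endpoints lie together in some bag; and for every vertex, the bags containing it form a connected subtree. Here vertex 0 appears in no bag, so the decomposition is invalid.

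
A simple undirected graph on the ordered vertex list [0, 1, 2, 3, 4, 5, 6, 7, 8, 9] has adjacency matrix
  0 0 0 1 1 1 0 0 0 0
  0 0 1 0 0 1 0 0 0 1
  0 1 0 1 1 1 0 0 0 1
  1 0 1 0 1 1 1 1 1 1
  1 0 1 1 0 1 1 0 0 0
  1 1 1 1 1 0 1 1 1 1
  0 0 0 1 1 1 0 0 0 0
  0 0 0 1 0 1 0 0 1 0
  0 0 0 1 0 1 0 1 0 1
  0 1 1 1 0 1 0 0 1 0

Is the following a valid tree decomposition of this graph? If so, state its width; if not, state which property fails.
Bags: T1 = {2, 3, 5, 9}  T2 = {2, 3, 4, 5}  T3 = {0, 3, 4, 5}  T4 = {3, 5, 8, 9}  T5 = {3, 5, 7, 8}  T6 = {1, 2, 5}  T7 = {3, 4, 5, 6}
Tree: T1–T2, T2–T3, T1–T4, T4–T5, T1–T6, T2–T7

No — edge (9,1) lies in no bag.

A tree decomposition must satisfy three properties: every vertex lies in some bag; for every edge, both endpoints lie together in some bag; and for every vertex, the bags containing it form a connected subtree. Here edge (9,1) lies in no bag, so the decomposition is invalid.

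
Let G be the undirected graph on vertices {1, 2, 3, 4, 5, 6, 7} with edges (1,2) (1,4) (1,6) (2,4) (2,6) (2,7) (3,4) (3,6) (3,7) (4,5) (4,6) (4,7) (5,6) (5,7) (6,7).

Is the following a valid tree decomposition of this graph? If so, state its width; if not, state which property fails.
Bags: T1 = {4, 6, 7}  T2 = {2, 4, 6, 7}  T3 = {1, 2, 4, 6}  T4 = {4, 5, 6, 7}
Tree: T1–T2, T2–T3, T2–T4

A tree decomposition must satisfy three properties: every vertex lies in some bag; for every edge, both endpoints lie together in some bag; and for every vertex, the bags containing it form a connected subtree. Here vertex 3 appears in no bag, so the decomposition is invalid.

No — vertex 3 appears in no bag.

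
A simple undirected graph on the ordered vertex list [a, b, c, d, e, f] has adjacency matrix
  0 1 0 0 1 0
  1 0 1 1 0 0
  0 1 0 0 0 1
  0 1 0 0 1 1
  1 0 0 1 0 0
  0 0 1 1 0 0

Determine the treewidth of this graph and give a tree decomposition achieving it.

Treewidth 2.
Bags: B1 = {c, d, f}  B2 = {b, c, d}  B3 = {b, d, e}  B4 = {a, b, e}
Tree: B1–B2, B2–B3, B3–B4

Every bag has size at most 3, so the width is 3 − 1 = 2 and tw(G) ≤ 2. For the lower bound, G contains the cycle f–c–b–d–f, so G is not a forest; only forests have treewidth ≤ 1, hence tw(G) ≥ 2. The upper and lower bounds meet at 2, so that is the treewidth.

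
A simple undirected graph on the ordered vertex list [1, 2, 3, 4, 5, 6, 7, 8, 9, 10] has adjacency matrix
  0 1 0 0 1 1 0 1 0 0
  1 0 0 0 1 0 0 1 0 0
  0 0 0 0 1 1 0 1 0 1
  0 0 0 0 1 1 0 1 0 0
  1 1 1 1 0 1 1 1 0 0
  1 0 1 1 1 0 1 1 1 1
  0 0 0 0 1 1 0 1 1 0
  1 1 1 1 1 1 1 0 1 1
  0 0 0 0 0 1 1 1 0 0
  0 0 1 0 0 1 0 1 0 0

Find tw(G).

A width-3 tree decomposition is:
Bags: B1 = {3, 5, 6, 8}  B2 = {4, 5, 6, 8}  B3 = {1, 5, 6, 8}  B4 = {5, 6, 7, 8}  B5 = {1, 2, 5, 8}  B6 = {3, 6, 8, 10}  B7 = {6, 7, 8, 9}
Tree: B1–B2, B2–B3, B1–B4, B3–B5, B1–B6, B4–B7
Each bag holds 4 vertices, so the decomposition has width 3, which upper-bounds the treewidth. For the lower bound, the 4 vertices {1, 2, 5, 8} are pairwise adjacent, and any tree decomposition puts a clique entirely inside one bag — forcing width ≥ 3. Hence tw(G) = 3 exactly.

3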